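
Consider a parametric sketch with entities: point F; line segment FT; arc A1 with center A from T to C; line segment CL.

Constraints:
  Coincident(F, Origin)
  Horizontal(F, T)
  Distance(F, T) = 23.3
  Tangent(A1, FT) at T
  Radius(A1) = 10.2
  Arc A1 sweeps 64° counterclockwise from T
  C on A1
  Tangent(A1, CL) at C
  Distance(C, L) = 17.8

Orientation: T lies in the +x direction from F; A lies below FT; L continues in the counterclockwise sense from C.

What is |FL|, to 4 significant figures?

22.63

F is at the origin; FT is horizontal with |FT| = 23.3 and T on the +x side, so T = (23.30, 0.000). A1 meets FT tangentially, so AT is at right angles to FT, so A = T + (0, -10.2) = (23.30, -10.20). On A1, T sits at bearing 90° from A; a 64° counterclockwise sweep puts C at bearing 154°, so C = A + 10.2·(cos 154°, sin 154°) = (14.13, -5.729). The tangent condition forces AC to be normal to CL, so CL runs along (−sin 154°, cos 154°); with |CL| = 17.8, L = (6.329, -21.73). Then |FL| = |L − F| = 22.63.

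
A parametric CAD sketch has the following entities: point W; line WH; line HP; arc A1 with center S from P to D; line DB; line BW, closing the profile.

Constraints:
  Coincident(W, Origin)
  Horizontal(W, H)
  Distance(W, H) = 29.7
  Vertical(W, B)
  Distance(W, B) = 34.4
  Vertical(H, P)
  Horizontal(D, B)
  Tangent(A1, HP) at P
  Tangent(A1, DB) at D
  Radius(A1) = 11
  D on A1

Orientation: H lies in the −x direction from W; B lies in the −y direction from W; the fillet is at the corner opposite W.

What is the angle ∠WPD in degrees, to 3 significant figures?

83.2°

The virtual corner opposite W is at (-29.7, -34.4). The tangent condition forces SP to be normal to HP and the tangent condition forces SD to be normal to DB, with radius 11.0, so the center S sits 11.0 in from both sides at S = (-18.7, -23.4). That places the tangent points at P = (-29.7, -23.4) on HP and D = (-18.7, -34.4) on DB. Then cos ∠WPD = PW·PD / (|PW||PD|), giving 83.2°.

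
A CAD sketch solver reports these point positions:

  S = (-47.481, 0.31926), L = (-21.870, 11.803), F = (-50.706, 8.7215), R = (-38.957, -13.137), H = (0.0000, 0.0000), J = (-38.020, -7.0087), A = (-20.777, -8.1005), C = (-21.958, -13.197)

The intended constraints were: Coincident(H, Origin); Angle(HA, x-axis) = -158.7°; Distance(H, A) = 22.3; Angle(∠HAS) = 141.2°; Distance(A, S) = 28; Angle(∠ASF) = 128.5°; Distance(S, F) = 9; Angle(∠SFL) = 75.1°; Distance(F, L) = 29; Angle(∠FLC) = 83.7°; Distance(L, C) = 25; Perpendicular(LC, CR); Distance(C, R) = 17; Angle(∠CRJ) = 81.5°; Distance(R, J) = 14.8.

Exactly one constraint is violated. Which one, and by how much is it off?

Distance(R, J) = 14.8 — off by 8.60.

H = (0.00, 0.00) ✓; HA at -158.7° ✓; |HA| = 22.30 ✓; ∠HAS = 141.2° ✓; |AS| = 28.00 ✓; ∠ASF = 128.5° ✓; |SF| = 9.000 ✓; ∠SFL = 75.10° ✓; |FL| = 29.00 ✓; ∠FLC = 83.70° ✓; |LC| = 25.00 ✓; ∠(LC, CR) = 90.00° ✓; |CR| = 17.00 ✓; ∠CRJ = 81.51° ✓; |RJ| = 6.200 ✗.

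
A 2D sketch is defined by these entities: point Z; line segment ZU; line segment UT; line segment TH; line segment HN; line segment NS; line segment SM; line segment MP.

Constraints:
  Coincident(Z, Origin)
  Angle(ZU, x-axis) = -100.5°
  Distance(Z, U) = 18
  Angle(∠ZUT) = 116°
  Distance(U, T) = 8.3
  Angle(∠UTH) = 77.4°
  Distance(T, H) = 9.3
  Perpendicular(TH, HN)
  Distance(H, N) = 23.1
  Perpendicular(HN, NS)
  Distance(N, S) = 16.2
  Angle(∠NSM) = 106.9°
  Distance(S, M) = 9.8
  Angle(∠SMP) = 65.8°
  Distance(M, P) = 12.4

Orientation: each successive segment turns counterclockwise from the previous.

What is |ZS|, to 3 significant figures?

28.4

TH ⟂ HN, so HN runs at 156°; with |HN| = 23.1, N = (-14.0, -4.77). HN ⟂ NS, so NS runs at -114°; with |NS| = 16.2, S = (-20.5, -19.6). Then |ZS| = |S − Z| = 28.4.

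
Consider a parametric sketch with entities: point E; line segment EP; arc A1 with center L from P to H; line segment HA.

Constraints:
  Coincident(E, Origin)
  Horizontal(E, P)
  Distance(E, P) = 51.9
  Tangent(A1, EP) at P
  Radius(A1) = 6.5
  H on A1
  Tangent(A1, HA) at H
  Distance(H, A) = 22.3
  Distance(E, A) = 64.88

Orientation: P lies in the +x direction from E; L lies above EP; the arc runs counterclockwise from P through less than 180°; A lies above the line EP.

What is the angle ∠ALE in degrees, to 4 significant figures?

112.6°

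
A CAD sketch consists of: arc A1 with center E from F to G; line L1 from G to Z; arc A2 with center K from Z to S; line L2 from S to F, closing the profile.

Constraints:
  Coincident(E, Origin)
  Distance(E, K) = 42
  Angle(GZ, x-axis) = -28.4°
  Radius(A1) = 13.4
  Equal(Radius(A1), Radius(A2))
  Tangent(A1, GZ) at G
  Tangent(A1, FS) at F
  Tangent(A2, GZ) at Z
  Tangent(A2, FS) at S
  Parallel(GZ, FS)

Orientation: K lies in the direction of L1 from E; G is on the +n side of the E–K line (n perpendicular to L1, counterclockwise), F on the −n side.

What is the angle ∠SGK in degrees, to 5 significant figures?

14.847°

The slot axis is L1's direction at -28.4°, so u = (cos -28.4°, sin -28.4°) = (0.87965, -0.47562) and n = (−sin -28.4°, cos -28.4°) = (0.47562, 0.87965). E is at the origin and K lies 42.0 along u from E, so K = 42.0·u = (36.945, -19.976). Tangency of A1 to both parallel lines with radius 13.4 puts G and F at E ± 13.4·n: G = (6.3734, 11.787), F = (-6.3734, -11.787). Equal radii place Z and S the same way about K: Z = K + 13.4·n = (43.319, -8.1889), S = K − 13.4·n = (30.572, -31.764). Then cos ∠SGK = GS·GK / (|GS||GK|), giving 14.847°.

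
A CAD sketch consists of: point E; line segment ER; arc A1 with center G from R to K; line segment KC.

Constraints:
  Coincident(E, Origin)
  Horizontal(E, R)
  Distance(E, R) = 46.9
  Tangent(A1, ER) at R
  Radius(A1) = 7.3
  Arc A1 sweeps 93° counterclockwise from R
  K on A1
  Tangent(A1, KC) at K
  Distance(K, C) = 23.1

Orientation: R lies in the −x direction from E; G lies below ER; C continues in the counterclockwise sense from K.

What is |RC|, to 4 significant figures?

31.35

E is at the origin; ER is horizontal with |ER| = 46.9 and R on the −x side, so R = (-46.90, 0.000). Since A1 is tangent to ER there, GR ⟂ ER, so G = R + (0, -7.3) = (-46.90, -7.300). On A1, R sits at bearing 90° from G; a 93° counterclockwise sweep puts K at bearing 183°, so K = G + 7.3·(cos 183°, sin 183°) = (-54.19, -7.682). A1 meets KC tangentially, so GK is at right angles to KC, so KC runs along (−sin 183°, cos 183°); with |KC| = 23.1, C = (-52.98, -30.75). Then |RC| = |C − R| = 31.35.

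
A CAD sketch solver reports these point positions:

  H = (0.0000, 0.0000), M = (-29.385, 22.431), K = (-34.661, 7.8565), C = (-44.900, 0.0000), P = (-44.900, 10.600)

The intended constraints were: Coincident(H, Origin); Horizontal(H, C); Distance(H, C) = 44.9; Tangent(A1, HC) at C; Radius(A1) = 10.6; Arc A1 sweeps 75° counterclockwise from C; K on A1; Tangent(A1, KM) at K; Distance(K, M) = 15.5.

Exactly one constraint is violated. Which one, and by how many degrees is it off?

Tangent(A1, KM) at K — off by 4.90°.

H = (0.00, 0.00) ✓; H.y = 0.00, C.y = 0.00 ✓; |HC| = 44.90 ✓; ∠(PC, CH) = 90.00° ✓; |PC| = 10.60 ✓; bearing(P→K) − bearing(P→C) = 75.00° ✓; |PK| = 10.60 ✓; ∠(PK, KM) = 94.90° ✗; |KM| = 15.50 ✓.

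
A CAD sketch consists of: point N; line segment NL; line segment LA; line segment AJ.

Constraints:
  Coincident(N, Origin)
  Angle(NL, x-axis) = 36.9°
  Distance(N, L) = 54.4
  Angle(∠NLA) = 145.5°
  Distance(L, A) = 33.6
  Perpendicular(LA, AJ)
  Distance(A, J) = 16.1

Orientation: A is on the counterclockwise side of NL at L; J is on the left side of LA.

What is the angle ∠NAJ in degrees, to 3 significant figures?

68.6°

∠NLA = 145.5°, so LA runs at 36.9° + (180° − 145.5°) = 71.4° from the x-axis; with |LA| = 33.6, A = L + 33.6·(cos 71.4°, sin 71.4°) = (54.2, 64.5). LA ⟂ AJ; with |AJ| = 16.1 on the left of LA, J = A + 16.1·(-0.948, 0.319) = (39.0, 69.6). Then cos ∠NAJ = AN·AJ / (|AN||AJ|), giving 68.6°.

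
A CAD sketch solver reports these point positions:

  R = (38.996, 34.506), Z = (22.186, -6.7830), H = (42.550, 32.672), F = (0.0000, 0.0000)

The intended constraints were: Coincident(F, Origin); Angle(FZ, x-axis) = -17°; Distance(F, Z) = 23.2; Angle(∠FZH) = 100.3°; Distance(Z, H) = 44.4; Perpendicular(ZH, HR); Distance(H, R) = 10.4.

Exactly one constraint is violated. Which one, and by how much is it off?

Distance(H, R) = 10.4 — off by 6.40.

F = (0.00, 0.00) ✓; FZ at -17.00° ✓; |FZ| = 23.20 ✓; ∠FZH = 100.3° ✓; |ZH| = 44.40 ✓; ∠(ZH, HR) = 90.00° ✓; |HR| = 3.999 ✗.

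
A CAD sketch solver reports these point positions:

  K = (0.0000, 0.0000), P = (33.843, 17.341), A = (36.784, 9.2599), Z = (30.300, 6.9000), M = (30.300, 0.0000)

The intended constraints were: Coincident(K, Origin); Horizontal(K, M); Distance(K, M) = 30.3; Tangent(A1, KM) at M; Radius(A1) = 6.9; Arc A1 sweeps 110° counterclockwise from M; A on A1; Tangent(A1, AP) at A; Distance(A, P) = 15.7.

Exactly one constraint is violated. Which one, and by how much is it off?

Distance(A, P) = 15.7 — off by 7.10.

K = (0.00, 0.00) ✓; K.y = 0.00, M.y = 0.00 ✓; |KM| = 30.30 ✓; ∠(ZM, MK) = 90.00° ✓; |ZM| = 6.900 ✓; bearing(Z→A) − bearing(Z→M) = 110.0° ✓; |ZA| = 6.900 ✓; ∠(ZA, AP) = 90.00° ✓; |AP| = 8.600 ✗.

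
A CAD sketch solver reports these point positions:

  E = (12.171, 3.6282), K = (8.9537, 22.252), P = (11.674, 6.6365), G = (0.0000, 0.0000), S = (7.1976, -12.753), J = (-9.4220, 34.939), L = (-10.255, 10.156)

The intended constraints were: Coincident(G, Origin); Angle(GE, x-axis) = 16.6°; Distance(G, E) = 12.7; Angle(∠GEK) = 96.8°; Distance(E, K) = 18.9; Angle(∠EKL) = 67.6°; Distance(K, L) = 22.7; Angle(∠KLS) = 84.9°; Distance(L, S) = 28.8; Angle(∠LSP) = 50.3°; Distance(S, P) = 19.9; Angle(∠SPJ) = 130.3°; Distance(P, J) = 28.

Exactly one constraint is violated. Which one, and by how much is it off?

Distance(P, J) = 28 — off by 7.30.

G = (0.00, 0.00) ✓; GE at 16.60° ✓; |GE| = 12.70 ✓; ∠GEK = 96.80° ✓; |EK| = 18.90 ✓; ∠EKL = 67.60° ✓; |KL| = 22.70 ✓; ∠KLS = 84.90° ✓; |LS| = 28.80 ✓; ∠LSP = 50.30° ✓; |SP| = 19.90 ✓; ∠SPJ = 130.3° ✓; |PJ| = 35.30 ✗.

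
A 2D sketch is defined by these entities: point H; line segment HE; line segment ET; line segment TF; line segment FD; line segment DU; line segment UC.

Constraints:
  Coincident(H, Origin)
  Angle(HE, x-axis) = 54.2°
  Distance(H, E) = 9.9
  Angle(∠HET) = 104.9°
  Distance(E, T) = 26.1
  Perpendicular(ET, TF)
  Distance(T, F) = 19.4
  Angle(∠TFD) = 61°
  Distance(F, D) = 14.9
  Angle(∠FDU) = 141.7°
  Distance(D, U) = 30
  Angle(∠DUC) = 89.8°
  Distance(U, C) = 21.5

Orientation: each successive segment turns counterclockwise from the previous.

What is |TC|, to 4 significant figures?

24.20

H is at the origin; HE runs at 54.2° with length 9.9, so E = (5.791, 8.030). ∠HET = 104.9° gives ET at 129.3° from the x-axis; with |ET| = 26.1, T = (-10.74, 28.23). The perpendicularity gives TF at right angles to ET, so TF runs at -140.7°; with |TF| = 19.4, F = (-25.75, 15.94). ∠TFD = 61.0° gives FD at -21.70° from the x-axis; with |FD| = 14.9, D = (-11.91, 10.43). ∠FDU = 141.7° gives DU at 16.60° from the x-axis; with |DU| = 30.0, U = (16.84, 19.00). ∠DUC = 89.8° gives UC at 106.8° from the x-axis; with |UC| = 21.5, C = (10.63, 39.58). Then |TC| = |C − T| = 24.20.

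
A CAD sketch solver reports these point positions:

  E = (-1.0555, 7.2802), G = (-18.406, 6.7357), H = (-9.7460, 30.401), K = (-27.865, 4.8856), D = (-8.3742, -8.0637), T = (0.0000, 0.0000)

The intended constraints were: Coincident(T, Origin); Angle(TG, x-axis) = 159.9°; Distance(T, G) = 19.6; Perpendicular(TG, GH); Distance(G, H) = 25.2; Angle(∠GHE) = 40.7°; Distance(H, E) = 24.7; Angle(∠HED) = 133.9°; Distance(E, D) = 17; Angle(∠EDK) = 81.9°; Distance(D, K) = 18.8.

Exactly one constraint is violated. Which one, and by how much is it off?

Distance(D, K) = 18.8 — off by 4.60.

T = (0.00, 0.00) ✓; TG at 159.9° ✓; |TG| = 19.60 ✓; ∠(TG, GH) = 90.00° ✓; |GH| = 25.20 ✓; ∠GHE = 40.70° ✓; |HE| = 24.70 ✓; ∠HED = 133.9° ✓; |ED| = 17.00 ✓; ∠EDK = 81.90° ✓; |DK| = 23.40 ✗.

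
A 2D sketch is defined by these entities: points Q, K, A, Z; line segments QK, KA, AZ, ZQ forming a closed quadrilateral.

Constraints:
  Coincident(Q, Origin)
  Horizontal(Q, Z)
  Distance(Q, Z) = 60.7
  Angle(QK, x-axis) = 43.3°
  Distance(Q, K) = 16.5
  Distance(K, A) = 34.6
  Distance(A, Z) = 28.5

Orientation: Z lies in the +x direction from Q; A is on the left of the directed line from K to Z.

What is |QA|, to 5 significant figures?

50.215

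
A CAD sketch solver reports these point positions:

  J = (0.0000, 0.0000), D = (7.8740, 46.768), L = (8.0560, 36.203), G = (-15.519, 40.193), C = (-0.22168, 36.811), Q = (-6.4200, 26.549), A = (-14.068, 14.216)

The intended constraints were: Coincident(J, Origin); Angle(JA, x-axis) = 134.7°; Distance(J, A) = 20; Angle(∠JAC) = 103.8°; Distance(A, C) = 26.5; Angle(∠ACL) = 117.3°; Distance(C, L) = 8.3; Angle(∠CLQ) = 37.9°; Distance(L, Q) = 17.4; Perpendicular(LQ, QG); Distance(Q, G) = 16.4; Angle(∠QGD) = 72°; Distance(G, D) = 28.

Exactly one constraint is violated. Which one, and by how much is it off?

Distance(G, D) = 28 — off by 3.70.

J = (0.00, 0.00) ✓; JA at 134.7° ✓; |JA| = 20.00 ✓; ∠JAC = 103.8° ✓; |AC| = 26.50 ✓; ∠ACL = 117.3° ✓; |CL| = 8.300 ✓; ∠CLQ = 37.90° ✓; |LQ| = 17.40 ✓; ∠(LQ, QG) = 90.00° ✓; |QG| = 16.40 ✓; ∠QGD = 72.00° ✓; |GD| = 24.30 ✗.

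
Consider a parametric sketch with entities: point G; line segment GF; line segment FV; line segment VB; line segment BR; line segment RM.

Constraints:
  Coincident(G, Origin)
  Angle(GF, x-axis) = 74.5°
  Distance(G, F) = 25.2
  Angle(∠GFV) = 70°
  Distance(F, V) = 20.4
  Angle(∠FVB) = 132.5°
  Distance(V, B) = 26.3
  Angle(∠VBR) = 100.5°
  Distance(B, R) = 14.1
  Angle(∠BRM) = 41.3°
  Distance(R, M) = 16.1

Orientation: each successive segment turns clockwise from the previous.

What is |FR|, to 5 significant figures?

42.668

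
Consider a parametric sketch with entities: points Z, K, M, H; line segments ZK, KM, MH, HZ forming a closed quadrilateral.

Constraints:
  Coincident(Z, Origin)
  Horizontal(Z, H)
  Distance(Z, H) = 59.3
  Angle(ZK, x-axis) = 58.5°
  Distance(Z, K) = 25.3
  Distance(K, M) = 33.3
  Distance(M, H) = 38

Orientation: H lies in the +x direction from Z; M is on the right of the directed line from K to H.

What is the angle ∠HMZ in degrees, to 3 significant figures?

140°

Z is at the origin; Z and H share the same y with |ZH| = 59.3 and H in +x, so H = (59.3, 0). ZK runs at 58.5° with |ZK| = 25.3, so K = (13.2, 21.6). M is determined by |KM| = 33.3 and |MH| = 38.0 together: it lies at the intersection of circle(K, 33.3) and circle(H, 38.0). With |KH| = 50.9, the foot of the radical line on KH is 22.1 from K and the perpendicular offset is √(33.3² − 22.1²) = 24.9. Taking the right-of-KH solution: M = (22.7, -10.3).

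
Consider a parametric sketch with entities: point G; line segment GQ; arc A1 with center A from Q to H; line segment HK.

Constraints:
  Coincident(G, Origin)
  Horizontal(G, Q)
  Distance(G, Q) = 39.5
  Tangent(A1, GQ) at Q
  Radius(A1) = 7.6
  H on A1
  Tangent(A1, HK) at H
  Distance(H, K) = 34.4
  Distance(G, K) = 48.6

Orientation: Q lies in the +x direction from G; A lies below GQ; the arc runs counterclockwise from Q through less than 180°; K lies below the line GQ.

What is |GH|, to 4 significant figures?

32.63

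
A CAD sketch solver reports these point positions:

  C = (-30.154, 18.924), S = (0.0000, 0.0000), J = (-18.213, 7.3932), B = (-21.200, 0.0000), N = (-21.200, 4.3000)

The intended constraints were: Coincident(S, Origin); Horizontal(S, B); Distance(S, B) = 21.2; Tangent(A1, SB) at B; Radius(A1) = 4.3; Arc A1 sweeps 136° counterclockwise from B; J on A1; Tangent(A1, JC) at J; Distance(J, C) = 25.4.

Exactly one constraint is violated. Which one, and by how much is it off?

Distance(J, C) = 25.4 — off by 8.80.

S = (0.00, 0.00) ✓; S.y = 0.00, B.y = 0.00 ✓; |SB| = 21.20 ✓; ∠(NB, BS) = 90.00° ✓; |NB| = 4.300 ✓; bearing(N→J) − bearing(N→B) = 136.0° ✓; |NJ| = 4.300 ✓; ∠(NJ, JC) = 90.00° ✓; |JC| = 16.60 ✗.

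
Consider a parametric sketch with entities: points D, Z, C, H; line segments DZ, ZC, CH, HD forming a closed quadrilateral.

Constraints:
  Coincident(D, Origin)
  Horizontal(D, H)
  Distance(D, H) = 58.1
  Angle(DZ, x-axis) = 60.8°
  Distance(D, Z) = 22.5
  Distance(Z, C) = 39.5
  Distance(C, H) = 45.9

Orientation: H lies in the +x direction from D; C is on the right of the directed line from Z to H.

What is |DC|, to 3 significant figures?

25.5

Checks: D = (0.00, 0.00) ✓; |ZC| = 39.50 ✓; |CH| = 45.90 ✓.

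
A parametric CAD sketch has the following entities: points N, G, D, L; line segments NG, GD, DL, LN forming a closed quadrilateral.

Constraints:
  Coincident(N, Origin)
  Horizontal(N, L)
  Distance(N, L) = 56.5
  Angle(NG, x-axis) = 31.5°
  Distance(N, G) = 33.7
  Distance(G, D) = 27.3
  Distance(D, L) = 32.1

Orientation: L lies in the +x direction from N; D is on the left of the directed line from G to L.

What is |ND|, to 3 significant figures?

61.0

Checks: |NL| = 56.50 ✓; |NG| = 33.70 ✓; |GD| = 27.30 ✓; |DL| = 32.10 ✓.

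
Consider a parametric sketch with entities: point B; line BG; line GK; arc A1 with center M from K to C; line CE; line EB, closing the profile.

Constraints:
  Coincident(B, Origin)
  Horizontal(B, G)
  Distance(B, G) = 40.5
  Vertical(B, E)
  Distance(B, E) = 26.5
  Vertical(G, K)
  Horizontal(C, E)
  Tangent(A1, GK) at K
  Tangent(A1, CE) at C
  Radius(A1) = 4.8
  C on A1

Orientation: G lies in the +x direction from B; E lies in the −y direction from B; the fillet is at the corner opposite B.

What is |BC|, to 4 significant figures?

44.46

B is at the origin; B and G share the same y with |BG| = 40.5 and G on the +x side, so G = (40.50, 0.000). B and E share the same x with |BE| = 26.5 and E on the −y side, so E = (0.000, -26.50). The virtual corner opposite B is at (40.50, -26.50). Since A1 is tangent to GK there, MK ⟂ GK and the tangent condition forces MC to be normal to CE, with radius 4.8, so the center M sits 4.8 in from both sides at M = (35.70, -21.70). That places the tangent points at K = (40.50, -21.70) on GK and C = (35.70, -26.50) on CE. Then |BC| = |C − B| = 44.46.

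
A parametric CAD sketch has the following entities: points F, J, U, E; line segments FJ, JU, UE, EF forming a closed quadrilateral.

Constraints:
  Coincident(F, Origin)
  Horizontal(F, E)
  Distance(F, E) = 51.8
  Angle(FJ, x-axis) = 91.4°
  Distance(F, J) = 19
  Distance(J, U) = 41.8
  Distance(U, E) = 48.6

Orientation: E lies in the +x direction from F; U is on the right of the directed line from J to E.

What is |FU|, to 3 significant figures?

23.4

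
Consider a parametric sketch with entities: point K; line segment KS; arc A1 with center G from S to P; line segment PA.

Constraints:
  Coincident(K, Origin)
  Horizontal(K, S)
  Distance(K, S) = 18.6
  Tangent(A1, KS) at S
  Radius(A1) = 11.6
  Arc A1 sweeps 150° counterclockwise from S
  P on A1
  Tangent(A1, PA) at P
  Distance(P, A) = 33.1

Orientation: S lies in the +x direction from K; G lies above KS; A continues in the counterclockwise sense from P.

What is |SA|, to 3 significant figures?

44.5

On A1, S sits at bearing -90° from G; a 150° counterclockwise sweep puts P at bearing 60°, so P = G + 11.6·(cos 60°, sin 60°) = (24.4, 21.6). The tangent condition forces GP to be normal to PA, so PA runs along (−sin 60°, cos 60°); with |PA| = 33.1, A = (-4.27, 38.2). Then |SA| = |A − S| = 44.5.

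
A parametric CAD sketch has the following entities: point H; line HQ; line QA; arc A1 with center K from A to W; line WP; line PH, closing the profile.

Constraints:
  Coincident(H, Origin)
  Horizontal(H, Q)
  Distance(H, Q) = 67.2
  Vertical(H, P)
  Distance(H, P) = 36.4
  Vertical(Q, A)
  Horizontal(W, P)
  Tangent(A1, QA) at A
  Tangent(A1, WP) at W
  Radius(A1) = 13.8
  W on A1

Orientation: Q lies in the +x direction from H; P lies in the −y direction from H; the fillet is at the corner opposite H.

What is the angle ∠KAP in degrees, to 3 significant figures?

11.6°

H is at the origin; HQ is horizontal with |HQ| = 67.2 and Q on the +x side, so Q = (67.2, 0.00). HP is vertical with |HP| = 36.4 and P on the −y side, so P = (0.00, -36.4). The virtual corner opposite H is at (67.2, -36.4). A1 meets QA tangentially, so KA is at right angles to QA and A1 meets WP tangentially, so KW is at right angles to WP, with radius 13.8, so the center K sits 13.8 in from both sides at K = (53.4, -22.6). That places the tangent points at A = (67.2, -22.6) on QA and W = (53.4, -36.4) on WP. Then cos ∠KAP = AK·AP / (|AK||AP|), giving 11.6°.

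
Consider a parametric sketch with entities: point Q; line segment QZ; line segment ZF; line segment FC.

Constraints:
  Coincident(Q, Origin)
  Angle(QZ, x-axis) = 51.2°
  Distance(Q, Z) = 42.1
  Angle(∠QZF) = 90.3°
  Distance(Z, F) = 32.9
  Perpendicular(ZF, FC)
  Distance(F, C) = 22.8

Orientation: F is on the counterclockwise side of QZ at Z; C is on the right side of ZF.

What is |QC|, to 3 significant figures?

72.9

Q is at the origin; QZ runs at 51.2° with length 42.1, so Z = 42.1·(cos 51.2°, sin 51.2°) = (26.4, 32.8). ∠QZF = 90.3°, so ZF runs at 51.2° + (180° − 90.3°) = 141° from the x-axis; with |ZF| = 32.9, F = Z + 32.9·(cos 141°, sin 141°) = (0.848, 53.6). ZF ⟂ FC; with |FC| = 22.8 on the right of ZF, C = F + 22.8·(0.631, 0.776) = (15.2, 71.3). Then |QC| = |C − Q| = 72.9.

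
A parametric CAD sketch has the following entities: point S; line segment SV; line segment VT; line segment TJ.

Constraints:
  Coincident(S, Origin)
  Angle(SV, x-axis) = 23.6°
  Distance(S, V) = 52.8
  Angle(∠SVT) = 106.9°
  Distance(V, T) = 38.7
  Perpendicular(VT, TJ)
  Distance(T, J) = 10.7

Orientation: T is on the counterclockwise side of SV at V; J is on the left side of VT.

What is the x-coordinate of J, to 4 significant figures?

33.24

S is at the origin; SV runs at 23.6° with length 52.8, so V = 52.8·(cos 23.6°, sin 23.6°) = (48.38, 21.14). ∠SVT = 106.9°, so VT runs at 23.6° + (180° − 106.9°) = 96.70° from the x-axis; with |VT| = 38.7, T = V + 38.7·(cos 96.70°, sin 96.70°) = (43.87, 59.57). VT ⟂ TJ; with |TJ| = 10.7 on the left of VT, J = T + 10.7·(-0.9932, -0.1167) = (33.24, 58.33). So J.x = 33.24.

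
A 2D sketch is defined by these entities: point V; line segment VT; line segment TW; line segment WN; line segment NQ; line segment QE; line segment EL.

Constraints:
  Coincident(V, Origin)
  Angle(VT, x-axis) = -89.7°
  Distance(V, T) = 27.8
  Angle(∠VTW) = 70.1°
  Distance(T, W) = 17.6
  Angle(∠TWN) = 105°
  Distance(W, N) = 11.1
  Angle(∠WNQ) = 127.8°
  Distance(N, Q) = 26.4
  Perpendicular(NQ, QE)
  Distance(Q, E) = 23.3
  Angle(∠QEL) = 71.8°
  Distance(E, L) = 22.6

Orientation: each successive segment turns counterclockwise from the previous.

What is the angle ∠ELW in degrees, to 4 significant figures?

165.7°

V is at the origin; VT runs at -89.7° with length 27.8, so T = (0.1456, -27.80). ∠VTW = 70.1° gives TW at 20.20° from the x-axis; with |TW| = 17.6, W = (16.66, -21.72). ∠TWN = 105.0° gives WN at 95.20° from the x-axis; with |WN| = 11.1, N = (15.66, -10.67). ∠WNQ = 127.8° gives NQ at 147.4° from the x-axis; with |NQ| = 26.4, Q = (-6.584, 3.555). NQ is perpendicular to QE, so QE runs at -122.6°; with |QE| = 23.3, E = (-19.14, -16.07). ∠QEL = 71.8° gives EL at -14.40° from the x-axis; with |EL| = 22.6, L = (2.753, -21.69). Then cos ∠ELW = LE·LW / (|LE||LW|), giving 165.7°.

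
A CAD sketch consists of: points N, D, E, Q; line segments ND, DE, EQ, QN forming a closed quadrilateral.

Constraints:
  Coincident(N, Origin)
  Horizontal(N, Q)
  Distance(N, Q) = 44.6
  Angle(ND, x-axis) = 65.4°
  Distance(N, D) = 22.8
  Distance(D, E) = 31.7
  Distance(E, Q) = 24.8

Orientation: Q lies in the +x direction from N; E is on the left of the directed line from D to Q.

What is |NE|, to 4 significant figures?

47.75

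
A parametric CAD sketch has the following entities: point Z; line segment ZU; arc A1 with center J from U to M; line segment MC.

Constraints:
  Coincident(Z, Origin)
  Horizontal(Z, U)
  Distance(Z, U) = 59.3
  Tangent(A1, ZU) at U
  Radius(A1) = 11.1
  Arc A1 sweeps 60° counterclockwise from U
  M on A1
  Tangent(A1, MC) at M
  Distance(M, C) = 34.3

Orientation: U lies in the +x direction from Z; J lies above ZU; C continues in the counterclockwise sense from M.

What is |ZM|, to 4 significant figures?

69.14

Z is at the origin; ZU is horizontal with |ZU| = 59.3 and U on the +x side, so U = (59.30, 0.000). Since A1 is tangent to ZU there, JU ⟂ ZU, so J = U + (0, 11.1) = (59.30, 11.10). On A1, U sits at bearing -90° from J; a 60° counterclockwise sweep puts M at bearing -30°, so M = J + 11.1·(cos -30°, sin -30°) = (68.91, 5.550). Then |ZM| = |M − Z| = 69.14.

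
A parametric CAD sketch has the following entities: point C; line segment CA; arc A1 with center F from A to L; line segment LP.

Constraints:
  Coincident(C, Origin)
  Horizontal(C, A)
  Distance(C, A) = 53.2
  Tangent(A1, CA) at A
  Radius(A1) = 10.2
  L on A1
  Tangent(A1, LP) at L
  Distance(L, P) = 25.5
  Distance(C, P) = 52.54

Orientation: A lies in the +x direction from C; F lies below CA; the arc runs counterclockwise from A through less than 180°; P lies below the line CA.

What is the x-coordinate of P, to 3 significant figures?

39.9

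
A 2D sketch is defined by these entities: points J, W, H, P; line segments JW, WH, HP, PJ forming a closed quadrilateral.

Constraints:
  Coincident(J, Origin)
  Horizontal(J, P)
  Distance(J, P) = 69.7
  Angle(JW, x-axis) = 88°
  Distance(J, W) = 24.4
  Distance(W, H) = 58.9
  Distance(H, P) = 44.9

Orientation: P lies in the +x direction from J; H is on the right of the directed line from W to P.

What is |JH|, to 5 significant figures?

41.208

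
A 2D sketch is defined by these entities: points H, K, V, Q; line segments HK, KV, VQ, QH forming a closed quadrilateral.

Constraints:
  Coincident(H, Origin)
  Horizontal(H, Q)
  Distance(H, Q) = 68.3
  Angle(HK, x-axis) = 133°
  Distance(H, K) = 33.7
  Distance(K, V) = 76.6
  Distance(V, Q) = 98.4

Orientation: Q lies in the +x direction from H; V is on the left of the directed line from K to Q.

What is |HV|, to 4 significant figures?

89.46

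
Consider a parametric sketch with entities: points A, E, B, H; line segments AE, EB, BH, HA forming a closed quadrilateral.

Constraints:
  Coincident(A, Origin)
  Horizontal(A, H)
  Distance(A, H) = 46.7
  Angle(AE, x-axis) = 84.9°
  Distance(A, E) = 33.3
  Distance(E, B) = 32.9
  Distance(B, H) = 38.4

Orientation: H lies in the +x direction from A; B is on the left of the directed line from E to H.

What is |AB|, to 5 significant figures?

51.229

Checks: |EB| = 32.90 ✓; |BH| = 38.40 ✓.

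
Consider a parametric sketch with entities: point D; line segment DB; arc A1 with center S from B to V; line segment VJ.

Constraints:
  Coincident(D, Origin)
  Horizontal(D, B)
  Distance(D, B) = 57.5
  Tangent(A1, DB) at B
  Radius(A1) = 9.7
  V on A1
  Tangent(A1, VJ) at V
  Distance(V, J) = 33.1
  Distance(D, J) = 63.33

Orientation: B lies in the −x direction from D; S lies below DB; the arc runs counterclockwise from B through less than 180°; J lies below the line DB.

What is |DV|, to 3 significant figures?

67.3

Checks: |SV| = 9.700 ✓; ∠(SV, VJ) = 90.00° ✓; |VJ| = 33.10 ✓; |DJ| = 63.33 ✓.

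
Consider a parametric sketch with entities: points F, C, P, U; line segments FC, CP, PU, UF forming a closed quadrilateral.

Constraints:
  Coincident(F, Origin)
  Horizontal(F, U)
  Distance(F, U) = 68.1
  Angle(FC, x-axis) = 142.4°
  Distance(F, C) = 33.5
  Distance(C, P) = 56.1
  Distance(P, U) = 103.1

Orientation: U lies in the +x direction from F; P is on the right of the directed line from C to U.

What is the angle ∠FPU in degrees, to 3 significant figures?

31.0°

F is at the origin; FU is horizontal with |FU| = 68.1 and U in +x, so U = (68.1, 0). FC runs at 142.4° with |FC| = 33.5, so C = (-26.5, 20.4). P is determined by |CP| = 56.1 and |PU| = 103.1 together: it lies at the intersection of circle(C, 56.1) and circle(U, 103.1). With |CU| = 96.8, the foot of the radical line on CU is 9.77 from C and the perpendicular offset is √(56.1² − 9.77²) = 55.2. Taking the right-of-CU solution: P = (-28.7, -35.6).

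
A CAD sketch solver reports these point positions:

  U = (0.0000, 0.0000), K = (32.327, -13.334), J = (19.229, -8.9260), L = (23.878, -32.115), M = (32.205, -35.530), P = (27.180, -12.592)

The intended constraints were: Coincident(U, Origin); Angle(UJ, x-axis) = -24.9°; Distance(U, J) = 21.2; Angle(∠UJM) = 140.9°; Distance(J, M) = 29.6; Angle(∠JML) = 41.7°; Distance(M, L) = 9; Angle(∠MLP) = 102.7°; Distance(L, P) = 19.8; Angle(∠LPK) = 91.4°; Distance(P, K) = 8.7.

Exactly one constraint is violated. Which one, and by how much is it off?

Distance(P, K) = 8.7 — off by 3.50.

U = (0.00, 0.00) ✓; UJ at -24.90° ✓; |UJ| = 21.20 ✓; ∠UJM = 140.9° ✓; |JM| = 29.60 ✓; ∠JML = 41.70° ✓; |ML| = 9.000 ✓; ∠MLP = 102.7° ✓; |LP| = 19.80 ✓; ∠LPK = 91.40° ✓; |PK| = 5.200 ✗.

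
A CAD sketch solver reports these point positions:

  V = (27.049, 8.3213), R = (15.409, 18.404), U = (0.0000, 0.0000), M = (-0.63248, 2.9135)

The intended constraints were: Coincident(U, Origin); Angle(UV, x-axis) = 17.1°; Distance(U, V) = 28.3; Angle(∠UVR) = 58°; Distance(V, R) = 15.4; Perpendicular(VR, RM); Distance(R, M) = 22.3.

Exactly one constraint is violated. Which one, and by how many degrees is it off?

Perpendicular(VR, RM) — off by 5.10°.

U = (0.00, 0.00) ✓; UV at 17.10° ✓; |UV| = 28.30 ✓; ∠UVR = 58.00° ✓; |VR| = 15.40 ✓; ∠(VR, RM) = 84.90° ✗; |RM| = 22.30 ✓.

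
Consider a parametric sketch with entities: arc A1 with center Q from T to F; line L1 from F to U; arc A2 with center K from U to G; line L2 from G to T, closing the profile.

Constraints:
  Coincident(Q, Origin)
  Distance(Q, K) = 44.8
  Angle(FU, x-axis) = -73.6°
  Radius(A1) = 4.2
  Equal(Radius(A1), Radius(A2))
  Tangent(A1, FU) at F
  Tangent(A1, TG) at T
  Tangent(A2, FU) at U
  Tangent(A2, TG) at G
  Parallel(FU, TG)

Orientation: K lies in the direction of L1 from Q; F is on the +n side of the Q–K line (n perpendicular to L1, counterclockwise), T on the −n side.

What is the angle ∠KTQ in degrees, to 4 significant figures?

84.64°

The slot axis is L1's direction at -73.6°, so u = (cos -73.6°, sin -73.6°) = (0.2823, -0.9593) and n = (−sin -73.6°, cos -73.6°) = (0.9593, 0.2823). Q is at the origin and K lies 44.8 along u from Q, so K = 44.8·u = (12.65, -42.98). Tangency of A1 to both parallel lines with radius 4.2 puts F and T at Q ± 4.2·n: F = (4.029, 1.186), T = (-4.029, -1.186). Then cos ∠KTQ = TK·TQ / (|TK||TQ|), giving 84.64°.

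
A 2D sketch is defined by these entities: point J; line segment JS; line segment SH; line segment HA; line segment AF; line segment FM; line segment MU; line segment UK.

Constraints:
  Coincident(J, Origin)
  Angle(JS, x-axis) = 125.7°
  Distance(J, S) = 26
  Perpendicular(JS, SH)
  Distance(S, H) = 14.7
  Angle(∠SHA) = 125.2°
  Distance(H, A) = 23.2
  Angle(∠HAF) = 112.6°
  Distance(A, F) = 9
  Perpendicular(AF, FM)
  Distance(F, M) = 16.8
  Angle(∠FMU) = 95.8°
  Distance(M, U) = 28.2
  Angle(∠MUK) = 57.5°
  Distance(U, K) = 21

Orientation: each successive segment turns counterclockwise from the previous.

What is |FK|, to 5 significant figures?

18.641

J is at the origin; JS runs at 125.7° with length 26.0, so S = (-15.172, 21.114). The perpendicularity gives SH at right angles to JS, so SH runs at -144.30°; with |SH| = 14.7, H = (-27.110, 12.536). ∠SHA = 125.2° gives HA at -89.500° from the x-axis; with |HA| = 23.2, A = (-26.907, -10.663). ∠HAF = 112.6° gives AF at -22.100° from the x-axis; with |AF| = 9.0, F = (-18.568, -14.049). AF is perpendicular to FM, so FM runs at 67.900°; with |FM| = 16.8, M = (-12.248, 1.5167). ∠FMU = 95.8° gives MU at 152.10° from the x-axis; with |MU| = 28.2, U = (-37.170, 14.712). ∠MUK = 57.5° gives UK at -85.400° from the x-axis; with |UK| = 21.0, K = (-35.486, -6.2201). Then |FK| = |K − F| = 18.641.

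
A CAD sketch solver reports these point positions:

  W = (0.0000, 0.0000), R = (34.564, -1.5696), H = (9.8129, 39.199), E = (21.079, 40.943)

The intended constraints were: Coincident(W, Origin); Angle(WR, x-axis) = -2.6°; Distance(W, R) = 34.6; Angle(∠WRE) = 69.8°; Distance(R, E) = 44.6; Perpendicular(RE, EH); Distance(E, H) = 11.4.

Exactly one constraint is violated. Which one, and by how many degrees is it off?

Perpendicular(RE, EH) — off by 8.80°.

W = (0.00, 0.00) ✓; WR at -2.600° ✓; |WR| = 34.60 ✓; ∠WRE = 69.80° ✓; |RE| = 44.60 ✓; ∠(RE, EH) = 81.20° ✗; |EH| = 11.40 ✓.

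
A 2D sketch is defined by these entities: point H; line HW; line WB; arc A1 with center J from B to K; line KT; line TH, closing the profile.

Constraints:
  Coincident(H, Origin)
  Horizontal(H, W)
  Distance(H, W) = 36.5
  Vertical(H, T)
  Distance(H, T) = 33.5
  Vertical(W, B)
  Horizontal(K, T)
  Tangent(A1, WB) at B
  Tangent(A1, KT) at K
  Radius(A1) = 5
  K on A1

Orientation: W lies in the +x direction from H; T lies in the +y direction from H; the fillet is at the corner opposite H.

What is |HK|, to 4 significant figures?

45.98

H is at the origin; HW is horizontal with |HW| = 36.5 and W on the +x side, so W = (36.50, 0.000). H and T share the same x with |HT| = 33.5 and T on the +y side, so T = (0.000, 33.50). The virtual corner opposite H is at (36.50, 33.50). The tangent condition forces JB to be normal to WB and tangency of A1 to KT means the radius JK is perpendicular to KT, with radius 5.0, so the center J sits 5.0 in from both sides at J = (31.50, 28.50). That places the tangent points at B = (36.50, 28.50) on WB and K = (31.50, 33.50) on KT. Then |HK| = |K − H| = 45.98.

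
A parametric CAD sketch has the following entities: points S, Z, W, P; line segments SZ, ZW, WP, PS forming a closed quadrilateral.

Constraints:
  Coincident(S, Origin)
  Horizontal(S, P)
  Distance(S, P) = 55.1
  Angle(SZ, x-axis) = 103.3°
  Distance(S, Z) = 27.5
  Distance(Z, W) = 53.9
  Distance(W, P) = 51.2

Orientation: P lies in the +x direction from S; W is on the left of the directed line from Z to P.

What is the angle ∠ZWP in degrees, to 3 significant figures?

79.2°

S is at the origin; S and P share the same y with |SP| = 55.1 and P in +x, so P = (55.1, 0). SZ runs at 103.3° with |SZ| = 27.5, so Z = (-6.33, 26.8). W is determined by |ZW| = 53.9 and |WP| = 51.2 together: it lies at the intersection of circle(Z, 53.9) and circle(P, 51.2). With |ZP| = 67.0, the foot of the radical line on ZP is 35.6 from Z and the perpendicular offset is √(53.9² − 35.6²) = 40.5. Taking the left-of-ZP solution: W = (42.5, 49.6).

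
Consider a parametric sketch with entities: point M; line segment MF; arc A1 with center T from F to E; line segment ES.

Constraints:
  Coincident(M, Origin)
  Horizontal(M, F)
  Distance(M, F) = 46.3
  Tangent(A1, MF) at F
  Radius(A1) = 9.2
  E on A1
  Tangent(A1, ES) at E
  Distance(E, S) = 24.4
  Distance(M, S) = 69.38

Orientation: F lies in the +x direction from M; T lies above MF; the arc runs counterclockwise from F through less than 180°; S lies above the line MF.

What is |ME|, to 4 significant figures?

55.36

Checks: |TE| = 9.200 ✓; ∠(TE, ES) = 90.00° ✓; |ES| = 24.40 ✓; |MS| = 69.38 ✓.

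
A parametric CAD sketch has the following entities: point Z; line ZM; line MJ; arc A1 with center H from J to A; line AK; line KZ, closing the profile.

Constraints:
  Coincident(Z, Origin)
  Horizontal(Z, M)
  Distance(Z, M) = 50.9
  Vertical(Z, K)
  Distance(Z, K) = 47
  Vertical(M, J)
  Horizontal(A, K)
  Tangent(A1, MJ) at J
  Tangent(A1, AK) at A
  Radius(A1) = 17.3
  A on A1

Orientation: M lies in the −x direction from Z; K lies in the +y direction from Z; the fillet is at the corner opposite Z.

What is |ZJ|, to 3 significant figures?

58.9

The virtual corner opposite Z is at (-50.9, 47.0). Since A1 is tangent to MJ there, HJ ⟂ MJ and since A1 is tangent to AK there, HA ⟂ AK, with radius 17.3, so the center H sits 17.3 in from both sides at H = (-33.6, 29.7). That places the tangent points at J = (-50.9, 29.7) on MJ and A = (-33.6, 47.0) on AK. Then |ZJ| = |J − Z| = 58.9.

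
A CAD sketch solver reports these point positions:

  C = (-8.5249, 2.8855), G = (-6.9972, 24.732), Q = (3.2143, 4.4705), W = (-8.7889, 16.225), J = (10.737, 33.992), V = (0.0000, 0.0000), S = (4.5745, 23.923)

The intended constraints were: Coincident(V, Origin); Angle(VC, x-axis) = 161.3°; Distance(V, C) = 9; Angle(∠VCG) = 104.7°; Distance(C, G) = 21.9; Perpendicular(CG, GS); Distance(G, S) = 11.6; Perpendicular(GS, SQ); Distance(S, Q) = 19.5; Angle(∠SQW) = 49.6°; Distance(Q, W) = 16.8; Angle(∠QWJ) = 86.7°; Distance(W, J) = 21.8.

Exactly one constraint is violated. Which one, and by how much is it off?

Distance(W, J) = 21.8 — off by 4.60.

V = (0.00, 0.00) ✓; VC at 161.3° ✓; |VC| = 9.000 ✓; ∠VCG = 104.7° ✓; |CG| = 21.90 ✓; ∠(CG, GS) = 90.00° ✓; |GS| = 11.60 ✓; ∠(GS, SQ) = 90.00° ✓; |SQ| = 19.50 ✓; ∠SQW = 49.60° ✓; |QW| = 16.80 ✓; ∠QWJ = 86.70° ✓; |WJ| = 26.40 ✗.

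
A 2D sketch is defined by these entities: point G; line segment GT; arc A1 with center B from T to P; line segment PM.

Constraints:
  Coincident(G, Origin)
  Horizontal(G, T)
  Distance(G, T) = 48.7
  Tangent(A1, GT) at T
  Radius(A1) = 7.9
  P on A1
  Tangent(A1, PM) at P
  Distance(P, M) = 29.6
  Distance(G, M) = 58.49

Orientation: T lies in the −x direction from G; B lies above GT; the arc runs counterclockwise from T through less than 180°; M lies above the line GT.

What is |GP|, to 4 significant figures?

41.79

G is at the origin; GT is horizontal with |GT| = 48.7 and T on the −x side, so T = (-48.70, 0.000). Tangency of A1 to GT means the radius BT is perpendicular to GT, so B = T + (0, 7.9) = (-48.70, 7.900). Since BP ⟂ PM (tangency), |BM| = √(7.9² + 29.6²) = 30.64 regardless of where P sits on A1. So M lies on both circle(G, 58.49) and circle(B, 30.64); the above-GT intersection is M = (-44.28, 38.22). P is the foot of the tangent from M: P = (-40.85, 8.814).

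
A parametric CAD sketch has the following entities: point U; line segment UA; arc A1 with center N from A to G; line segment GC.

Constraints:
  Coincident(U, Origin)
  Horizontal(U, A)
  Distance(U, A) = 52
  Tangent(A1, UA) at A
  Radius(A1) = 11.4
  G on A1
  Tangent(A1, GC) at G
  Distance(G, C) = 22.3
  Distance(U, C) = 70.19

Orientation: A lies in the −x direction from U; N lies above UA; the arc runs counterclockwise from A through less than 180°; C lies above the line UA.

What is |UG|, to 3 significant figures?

48.6

Checks: U = (0.00, 0.00) ✓; |NG| = 11.40 ✓; ∠(NG, GC) = 90.00° ✓; |GC| = 22.30 ✓; |UC| = 70.19 ✓.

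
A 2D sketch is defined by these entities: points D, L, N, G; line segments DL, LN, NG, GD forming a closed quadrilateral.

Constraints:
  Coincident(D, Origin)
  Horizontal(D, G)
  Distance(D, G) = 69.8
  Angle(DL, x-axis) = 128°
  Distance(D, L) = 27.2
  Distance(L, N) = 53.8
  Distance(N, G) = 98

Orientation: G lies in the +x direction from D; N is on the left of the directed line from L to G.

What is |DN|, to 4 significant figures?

71.60

Checks: |LN| = 53.80 ✓; |NG| = 98.00 ✓.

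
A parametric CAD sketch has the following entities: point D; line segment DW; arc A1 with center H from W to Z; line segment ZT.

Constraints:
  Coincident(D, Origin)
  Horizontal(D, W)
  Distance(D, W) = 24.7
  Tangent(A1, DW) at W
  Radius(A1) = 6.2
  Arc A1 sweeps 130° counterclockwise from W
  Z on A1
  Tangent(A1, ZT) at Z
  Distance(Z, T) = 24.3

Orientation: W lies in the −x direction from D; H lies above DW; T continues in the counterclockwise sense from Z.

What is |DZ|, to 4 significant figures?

22.40

D is at the origin; DW is horizontal with |DW| = 24.7 and W on the −x side, so W = (-24.70, 0.000). Tangency of A1 to DW means the radius HW is perpendicular to DW, so H = W + (0, 6.2) = (-24.70, 6.200). On A1, W sits at bearing -90° from H; a 130° counterclockwise sweep puts Z at bearing 40°, so Z = H + 6.2·(cos 40°, sin 40°) = (-19.95, 10.19). Then |DZ| = |Z − D| = 22.40.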